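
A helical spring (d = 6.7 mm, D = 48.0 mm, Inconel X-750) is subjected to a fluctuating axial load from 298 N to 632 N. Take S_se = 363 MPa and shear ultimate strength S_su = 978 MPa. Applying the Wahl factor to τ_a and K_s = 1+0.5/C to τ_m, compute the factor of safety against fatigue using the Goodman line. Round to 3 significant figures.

C = D/d = 48.0/6.7 = 7.1642; K_W = (4C−1)/(4C−4)+0.615/C = 1.2075; K_s = 1+0.5/C = 1.0698
F_a = (F_max−F_min)/2 = 167 N; F_m = (F_max+F_min)/2 = 465 N
τ_a = K_W·8F_aD/(πd³) = 1.2075 × 67.869 = 81.953 MPa
τ_m = K_s·8F_mD/(πd³) = 1.0698 × 188.98 = 202.17 MPa
Goodman: 1/n_f = τ_a/S_se + τ_m/S_su = 81.953/363 + 202.17/978 = 0.22577 + 0.20671 = 0.43248
n_f = 1/0.43248 = 2.312

2.31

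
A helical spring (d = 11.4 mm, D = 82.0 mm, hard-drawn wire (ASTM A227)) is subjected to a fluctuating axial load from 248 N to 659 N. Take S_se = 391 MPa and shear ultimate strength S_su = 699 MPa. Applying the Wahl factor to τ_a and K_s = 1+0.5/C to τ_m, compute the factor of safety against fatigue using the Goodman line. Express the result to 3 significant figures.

C = D/d = 82.0/11.4 = 7.1930; K_W = (4C−1)/(4C−4)+0.615/C = 1.2066; K_s = 1+0.5/C = 1.0695
F_a = (F_max−F_min)/2 = 205.5 N; F_m = (F_max+F_min)/2 = 453.5 N
τ_a = K_W·8F_aD/(πd³) = 1.2066 × 28.964 = 34.948 MPa
τ_m = K_s·8F_mD/(πd³) = 1.0695 × 63.917 = 68.36 MPa
Goodman: 1/n_f = τ_a/S_se + τ_m/S_su = 34.948/391 + 68.36/699 = 0.08938 + 0.09780 = 0.18718
n_f = 1/0.18718 = 5.343

5.34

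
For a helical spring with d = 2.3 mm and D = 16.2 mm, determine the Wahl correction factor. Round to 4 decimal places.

C = D/d = 16.2/2.3 = 7.0435
K_W = (4C−1)/(4C−4) + 0.615/C = 27.174/24.174 + 0.0873 = 1.2114

1.2114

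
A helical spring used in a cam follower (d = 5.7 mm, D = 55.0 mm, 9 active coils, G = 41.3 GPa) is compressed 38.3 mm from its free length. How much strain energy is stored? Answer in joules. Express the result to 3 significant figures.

2.67 J

k = Gd⁴/(8D³N_a) = (41.3×10³)(5.7⁴)/(8·55.0³·9) = 3.6394 N/mm
U = ½kδ² = 0.5 × 3.6394 × 38.3² = 2669.3 N·mm = 2.6693 J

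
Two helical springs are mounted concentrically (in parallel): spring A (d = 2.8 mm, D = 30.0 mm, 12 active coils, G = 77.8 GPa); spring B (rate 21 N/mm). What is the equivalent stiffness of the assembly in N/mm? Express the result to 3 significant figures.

k_A = Gd⁴/(8D³N_a) = (77.8×10³)(2.8⁴)/(8·30.0³·12) = 1.8449 N/mm
Parallel: k_eq = 1.8449 + 21 = 22.845 N/mm

22.8 N/mm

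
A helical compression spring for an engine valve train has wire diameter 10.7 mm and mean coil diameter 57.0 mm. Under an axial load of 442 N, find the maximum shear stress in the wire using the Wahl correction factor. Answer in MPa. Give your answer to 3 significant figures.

Spring index C = D/d = 57.0/10.7 = 5.3271
K_W = (4C−1)/(4C−4) + 0.615/C = 20.308/17.308 + 0.1154 = 1.2888
τ₀ = 8FD/(πd³) = 8·442·57.0/(π·10.7³) = 201552/3848.6 = 52.37 MPa
τ_max = K·τ₀ = 1.2888 × 52.37 = 67.494 MPa

67.5 MPa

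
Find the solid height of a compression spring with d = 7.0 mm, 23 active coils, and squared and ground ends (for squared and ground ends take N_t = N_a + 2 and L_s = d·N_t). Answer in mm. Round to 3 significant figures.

175 mm

squared and ground ends: N_t = N_a + 2 = 23 + 2 = 25
L_s = d·N_t = 7.0 × 25 = 175 mm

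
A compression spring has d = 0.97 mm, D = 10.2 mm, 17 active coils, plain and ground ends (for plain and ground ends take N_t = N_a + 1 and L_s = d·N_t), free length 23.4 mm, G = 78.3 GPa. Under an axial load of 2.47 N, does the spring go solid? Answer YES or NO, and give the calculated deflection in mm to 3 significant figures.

k = Gd⁴/(8D³N_a) = (78.3×10³)(0.97⁴)/(8·10.2³·17) = 0.4803 N/mm
N_t = 18; L_s = 0.97·18 = 17.46 mm; δ_solid = L₀ − L_s = 23.4 − 17.46 = 5.94 mm
δ = F/k = 2.47/0.4803 = 5.1427 mm
δ < δ_solid → spring does not go solid

NO, δ = 5.14 mm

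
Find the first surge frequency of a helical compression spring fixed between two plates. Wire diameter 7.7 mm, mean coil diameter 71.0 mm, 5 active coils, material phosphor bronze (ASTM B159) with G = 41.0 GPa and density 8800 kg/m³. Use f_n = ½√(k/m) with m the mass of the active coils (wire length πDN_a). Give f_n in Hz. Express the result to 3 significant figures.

k = Gd⁴/(8D³N_a) = (41.0×10³)(7.7⁴)/(8·71.0³·5) = 10.067 N/mm = 10067 N/m
Wire length L = πDN_a = π·71.0·5 = 1115.3 mm
m = ρ·(πd²/4)·L = 8800 × 46.566×10⁻⁶ m² × 1.1153 m = 0.45702 kg
f_n = ½√(k/m) = 0.5·√(10067/0.45702) = 0.5·√(22028) = 74.21 Hz

74.2 Hz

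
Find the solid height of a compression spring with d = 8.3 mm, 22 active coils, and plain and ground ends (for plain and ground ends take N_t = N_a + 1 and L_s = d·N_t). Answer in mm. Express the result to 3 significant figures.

191 mm

plain and ground ends: N_t = N_a + 1 = 22 + 1 = 23
L_s = d·N_t = 8.3 × 23 = 190.9 mm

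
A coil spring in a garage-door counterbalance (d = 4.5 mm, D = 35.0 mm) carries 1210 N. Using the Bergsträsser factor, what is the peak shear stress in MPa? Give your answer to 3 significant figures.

Spring index C = D/d = 35.0/4.5 = 7.7778
K_B = (4C+2)/(4C−3) = 33.111/28.111 = 1.1779
τ₀ = 8FD/(πd³) = 8·1210·35.0/(π·4.5³) = 338800/286.28 = 1183.5 MPa
τ_max = K·τ₀ = 1.1779 × 1183.5 = 1394 MPa

1390 MPa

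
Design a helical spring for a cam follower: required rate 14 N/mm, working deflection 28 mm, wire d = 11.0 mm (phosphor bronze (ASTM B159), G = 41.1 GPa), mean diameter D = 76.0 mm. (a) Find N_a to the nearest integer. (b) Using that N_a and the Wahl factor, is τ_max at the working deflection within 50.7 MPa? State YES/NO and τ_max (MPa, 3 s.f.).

N_a = Gd⁴/(8D³k) = (41.1×10³)(11.0⁴)/(8·76.0³·14) = 12.24 → N_a = 12
Actual rate k = Gd⁴/(8D³·12) = 14.279 N/mm
Working load F = kδ = 14.279·28 = 399.81 N
C = 76.0/11.0 = 6.9091; K_W = (4C−1)/(4C−4)+0.615/C = 1.2159
τ_max = K_W·8FD/(πd³) = 1.2159·58.135 = 70.688 MPa
τ_max > 50.7 MPa → exceeds allowable

(a) 12 coils; (b) NO, τ_max = 70.7 MPa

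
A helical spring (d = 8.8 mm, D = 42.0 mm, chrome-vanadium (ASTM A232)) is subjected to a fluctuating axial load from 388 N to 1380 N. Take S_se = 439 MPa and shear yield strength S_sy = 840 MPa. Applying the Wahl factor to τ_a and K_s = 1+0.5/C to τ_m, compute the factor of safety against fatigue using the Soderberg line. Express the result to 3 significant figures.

2.39

C = D/d = 42.0/8.8 = 4.7727; K_W = (4C−1)/(4C−4)+0.615/C = 1.3277; K_s = 1+0.5/C = 1.1048
F_a = (F_max−F_min)/2 = 496 N; F_m = (F_max+F_min)/2 = 884 N
τ_a = K_W·8F_aD/(πd³) = 1.3277 × 77.844 = 103.35 MPa
τ_m = K_s·8F_mD/(πd³) = 1.1048 × 138.74 = 153.27 MPa
Soderberg: 1/n_f = τ_a/S_se + τ_m/S_sy = 103.35/439 + 153.27/840 = 0.23542 + 0.18247 = 0.41789
n_f = 1/0.41789 = 2.393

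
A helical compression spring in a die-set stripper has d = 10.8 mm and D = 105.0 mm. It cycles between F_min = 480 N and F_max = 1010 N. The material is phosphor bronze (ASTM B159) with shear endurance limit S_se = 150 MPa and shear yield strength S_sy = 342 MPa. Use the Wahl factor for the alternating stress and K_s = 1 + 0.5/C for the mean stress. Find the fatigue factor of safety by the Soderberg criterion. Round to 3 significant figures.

1.09

C = D/d = 105.0/10.8 = 9.7222; K_W = (4C−1)/(4C−4)+0.615/C = 1.1492; K_s = 1+0.5/C = 1.0514
F_a = (F_max−F_min)/2 = 265 N; F_m = (F_max+F_min)/2 = 745 N
τ_a = K_W·8F_aD/(πd³) = 1.1492 × 56.248 = 64.642 MPa
τ_m = K_s·8F_mD/(πd³) = 1.0514 × 158.13 = 166.26 MPa
Soderberg: 1/n_f = τ_a/S_se + τ_m/S_sy = 64.642/150 + 166.26/342 = 0.43095 + 0.48615 = 0.9171
n_f = 1/0.9171 = 1.09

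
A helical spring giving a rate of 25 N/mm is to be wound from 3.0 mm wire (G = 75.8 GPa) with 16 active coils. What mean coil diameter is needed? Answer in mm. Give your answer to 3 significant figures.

12.4 mm

D = (Gd⁴/(8N_a·k))^(1/3) = (75.8×10³·3.0⁴/(8·16·25))^(1/3)
  = (1918.69)^(1/3) = 12.4261 mm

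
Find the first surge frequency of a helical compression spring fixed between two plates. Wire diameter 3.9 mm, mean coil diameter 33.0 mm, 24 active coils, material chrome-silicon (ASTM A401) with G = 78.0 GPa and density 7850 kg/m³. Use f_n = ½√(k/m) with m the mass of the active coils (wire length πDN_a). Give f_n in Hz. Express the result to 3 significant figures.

k = Gd⁴/(8D³N_a) = (78.0×10³)(3.9⁴)/(8·33.0³·24) = 2.6152 N/mm = 2615.2 N/m
Wire length L = πDN_a = π·33.0·24 = 2488.1 mm
m = ρ·(πd²/4)·L = 7850 × 11.946×10⁻⁶ m² × 2.4881 m = 0.23333 kg
f_n = ½√(k/m) = 0.5·√(2615.2/0.23333) = 0.5·√(11208) = 52.935 Hz

52.9 Hz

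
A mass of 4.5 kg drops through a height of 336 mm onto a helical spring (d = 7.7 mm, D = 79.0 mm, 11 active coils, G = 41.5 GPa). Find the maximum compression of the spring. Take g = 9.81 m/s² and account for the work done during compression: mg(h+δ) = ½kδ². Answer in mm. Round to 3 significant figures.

108 mm

k = Gd⁴/(8D³N_a) = (41.5×10³)(7.7⁴)/(8·79.0³·11) = 3.3624 N/mm
W = mg = 4.5 × 9.81 = 44.145 N
½kδ² − Wδ − Wh = 0 → δ = (W + √(W² + 2kWh))/k
δ = (44.145 + √(1948.8 + 99746.5))/3.3624 = (44.145 + 318.9)/3.3624 = 107.97 mm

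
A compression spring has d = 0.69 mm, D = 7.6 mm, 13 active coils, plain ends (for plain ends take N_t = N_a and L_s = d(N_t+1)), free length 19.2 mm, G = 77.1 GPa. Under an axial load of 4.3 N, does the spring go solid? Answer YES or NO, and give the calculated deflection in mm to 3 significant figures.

YES, δ = 11.2 mm

k = Gd⁴/(8D³N_a) = (77.1×10³)(0.69⁴)/(8·7.6³·13) = 0.3828 N/mm
N_t = 13; L_s = 0.69·14 = 9.66 mm; δ_solid = L₀ − L_s = 19.2 − 9.66 = 9.54 mm
δ = F/k = 4.3/0.3828 = 11.233 mm
δ ≥ δ_solid → spring goes solid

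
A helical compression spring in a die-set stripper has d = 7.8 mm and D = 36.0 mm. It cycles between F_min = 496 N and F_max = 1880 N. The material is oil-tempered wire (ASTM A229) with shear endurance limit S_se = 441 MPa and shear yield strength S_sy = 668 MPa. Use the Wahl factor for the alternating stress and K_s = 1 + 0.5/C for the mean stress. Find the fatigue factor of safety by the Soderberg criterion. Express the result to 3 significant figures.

C = D/d = 36.0/7.8 = 4.6154; K_W = (4C−1)/(4C−4)+0.615/C = 1.3407; K_s = 1+0.5/C = 1.1083
F_a = (F_max−F_min)/2 = 692 N; F_m = (F_max+F_min)/2 = 1188 N
τ_a = K_W·8F_aD/(πd³) = 1.3407 × 133.68 = 179.22 MPa
τ_m = K_s·8F_mD/(πd³) = 1.1083 × 229.5 = 254.36 MPa
Soderberg: 1/n_f = τ_a/S_se + τ_m/S_sy = 179.22/441 + 254.36/668 = 0.40640 + 0.38078 = 0.78718
n_f = 1/0.78718 = 1.27

1.27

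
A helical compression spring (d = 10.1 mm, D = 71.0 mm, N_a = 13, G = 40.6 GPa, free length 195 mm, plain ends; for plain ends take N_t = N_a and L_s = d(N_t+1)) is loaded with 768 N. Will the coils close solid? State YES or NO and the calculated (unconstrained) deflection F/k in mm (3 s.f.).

k = Gd⁴/(8D³N_a) = (40.6×10³)(10.1⁴)/(8·71.0³·13) = 11.35 N/mm
N_t = 13; L_s = 10.1·14 = 141.4 mm; δ_solid = L₀ − L_s = 195 − 141.4 = 53.6 mm
δ = F/k = 768/11.35 = 67.664 mm
δ ≥ δ_solid → spring goes solid

YES, δ = 67.7 mm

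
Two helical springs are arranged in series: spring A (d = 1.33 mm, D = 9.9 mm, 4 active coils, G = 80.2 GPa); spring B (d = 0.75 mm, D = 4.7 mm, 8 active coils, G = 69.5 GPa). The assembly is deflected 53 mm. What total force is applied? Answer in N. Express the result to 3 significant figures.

124 N

k_A = Gd⁴/(8D³N_a) = (80.2×10³)(1.33⁴)/(8·9.9³·4) = 8.0821 N/mm
k_B = Gd⁴/(8D³N_a) = (69.5×10³)(0.75⁴)/(8·4.7³·8) = 3.3095 N/mm
Series: 1/k_eq = 1/8.0821 + 1/3.3095 = 0.42589; k_eq = 2.348 N/mm
F = k_eq·δ = 2.348·53 = 124.44 N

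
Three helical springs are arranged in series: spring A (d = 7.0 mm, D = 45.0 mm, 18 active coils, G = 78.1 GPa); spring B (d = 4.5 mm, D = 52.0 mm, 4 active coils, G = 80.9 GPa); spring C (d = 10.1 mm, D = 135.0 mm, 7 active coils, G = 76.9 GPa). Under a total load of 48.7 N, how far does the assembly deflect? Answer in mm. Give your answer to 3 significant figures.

k_A = Gd⁴/(8D³N_a) = (78.1×10³)(7.0⁴)/(8·45.0³·18) = 14.29 N/mm
k_B = Gd⁴/(8D³N_a) = (80.9×10³)(4.5⁴)/(8·52.0³·4) = 7.3729 N/mm
k_C = Gd⁴/(8D³N_a) = (76.9×10³)(10.1⁴)/(8·135.0³·7) = 5.8079 N/mm
Series: 1/k_eq = 1/14.29 + 1/7.3729 + 1/5.8079 = 0.37779; k_eq = 2.647 N/mm
δ = F/k_eq = 48.7/2.647 = 18.398 mm

18.4 mm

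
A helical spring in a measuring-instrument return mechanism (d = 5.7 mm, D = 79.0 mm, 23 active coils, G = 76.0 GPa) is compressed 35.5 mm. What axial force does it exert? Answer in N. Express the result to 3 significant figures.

31.4 N

k = Gd⁴/(8D³N_a) = (76.0×10³)(5.7⁴)/(8·79.0³·23) = 0.88433 N/mm
F = k·δ = 0.88433 × 35.5 = 31.394 N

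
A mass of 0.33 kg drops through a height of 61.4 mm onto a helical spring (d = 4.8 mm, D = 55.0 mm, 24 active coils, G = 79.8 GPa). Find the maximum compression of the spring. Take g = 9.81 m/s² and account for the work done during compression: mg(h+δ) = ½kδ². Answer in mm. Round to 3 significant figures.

k = Gd⁴/(8D³N_a) = (79.8×10³)(4.8⁴)/(8·55.0³·24) = 1.3261 N/mm
W = mg = 0.33 × 9.81 = 3.2373 N
½kδ² − Wδ − Wh = 0 → δ = (W + √(W² + 2kWh))/k
δ = (3.2373 + √(10.48 + 527.181))/1.3261 = (3.2373 + 23.188)/1.3261 = 19.927 mm

19.9 mm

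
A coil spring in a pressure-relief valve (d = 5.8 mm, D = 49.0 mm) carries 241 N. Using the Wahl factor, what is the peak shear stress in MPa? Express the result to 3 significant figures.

181 MPa

Spring index C = D/d = 49.0/5.8 = 8.4483
K_W = (4C−1)/(4C−4) + 0.615/C = 32.793/29.793 + 0.0728 = 1.1735
τ₀ = 8FD/(πd³) = 8·241·49.0/(π·5.8³) = 94472/612.96 = 154.12 MPa
τ_max = K·τ₀ = 1.1735 × 154.12 = 180.86 MPa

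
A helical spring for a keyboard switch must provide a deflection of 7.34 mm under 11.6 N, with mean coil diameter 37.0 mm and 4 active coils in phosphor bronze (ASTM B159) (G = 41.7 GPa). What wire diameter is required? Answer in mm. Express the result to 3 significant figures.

2.80 mm

Required rate k = F/δ = 11.6/7.34 = 1.5804 N/mm
d = (8D³N_a·k / G)^(1/4) = (8·37.0³·4·1.5804 / (41.7×10³))^0.25
  = (61.43)^0.25 = 2.7996 mm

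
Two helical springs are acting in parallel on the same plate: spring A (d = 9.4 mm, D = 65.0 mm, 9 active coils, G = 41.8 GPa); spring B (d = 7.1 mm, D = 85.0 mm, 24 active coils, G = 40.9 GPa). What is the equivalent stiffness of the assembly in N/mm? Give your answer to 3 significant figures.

17.4 N/mm

k_A = Gd⁴/(8D³N_a) = (41.8×10³)(9.4⁴)/(8·65.0³·9) = 16.505 N/mm
k_B = Gd⁴/(8D³N_a) = (40.9×10³)(7.1⁴)/(8·85.0³·24) = 0.88145 N/mm
Parallel: k_eq = 16.505 + 0.88145 = 17.386 N/mm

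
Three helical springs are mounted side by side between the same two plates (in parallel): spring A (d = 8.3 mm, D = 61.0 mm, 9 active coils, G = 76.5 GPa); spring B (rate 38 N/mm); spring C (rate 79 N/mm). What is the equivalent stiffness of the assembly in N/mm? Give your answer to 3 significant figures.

k_A = Gd⁴/(8D³N_a) = (76.5×10³)(8.3⁴)/(8·61.0³·9) = 22.215 N/mm
Parallel: k_eq = 22.215 + 38 + 79 = 139.22 N/mm

139 N/mm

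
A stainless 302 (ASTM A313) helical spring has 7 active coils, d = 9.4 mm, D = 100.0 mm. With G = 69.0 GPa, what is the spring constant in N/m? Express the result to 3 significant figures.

k = Gd⁴/(8D³N_a) = (69.0×10³ × 9.4⁴) / (8 × 100.0³ × 7)
  = 5.38717e+08 / 5.6e+07 = 9.6199 N/mm = 9619.9 N/m

9620 N/m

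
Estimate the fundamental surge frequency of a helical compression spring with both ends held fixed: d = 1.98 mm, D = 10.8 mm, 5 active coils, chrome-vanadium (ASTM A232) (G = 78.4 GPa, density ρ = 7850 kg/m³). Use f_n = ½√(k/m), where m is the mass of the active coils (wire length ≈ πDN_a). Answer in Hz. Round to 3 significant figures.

1210 Hz

k = Gd⁴/(8D³N_a) = (78.4×10³)(1.98⁴)/(8·10.8³·5) = 23.914 N/mm = 23914 N/m
Wire length L = πDN_a = π·10.8·5 = 169.65 mm
m = ρ·(πd²/4)·L = 7850 × 3.0791×10⁻⁶ m² × 0.16965 m = 0.0041005 kg
f_n = ½√(k/m) = 0.5·√(23914/0.0041005) = 0.5·√(5.8319e+06) = 1207.5 Hz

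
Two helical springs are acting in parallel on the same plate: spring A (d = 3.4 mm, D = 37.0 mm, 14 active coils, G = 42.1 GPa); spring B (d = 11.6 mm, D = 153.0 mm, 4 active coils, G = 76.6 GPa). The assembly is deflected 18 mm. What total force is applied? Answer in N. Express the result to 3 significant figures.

k_A = Gd⁴/(8D³N_a) = (42.1×10³)(3.4⁴)/(8·37.0³·14) = 0.99169 N/mm
k_B = Gd⁴/(8D³N_a) = (76.6×10³)(11.6⁴)/(8·153.0³·4) = 12.101 N/mm
Parallel: k_eq = 0.99169 + 12.101 = 13.093 N/mm
F = k_eq·δ = 13.093·18 = 235.68 N

236 N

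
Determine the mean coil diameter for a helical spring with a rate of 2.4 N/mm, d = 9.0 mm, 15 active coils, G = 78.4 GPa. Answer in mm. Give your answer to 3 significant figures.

121 mm

D = (Gd⁴/(8N_a·k))^(1/3) = (78.4×10³·9.0⁴/(8·15·2.4))^(1/3)
  = (1.78605e+06)^(1/3) = 121.3290 mm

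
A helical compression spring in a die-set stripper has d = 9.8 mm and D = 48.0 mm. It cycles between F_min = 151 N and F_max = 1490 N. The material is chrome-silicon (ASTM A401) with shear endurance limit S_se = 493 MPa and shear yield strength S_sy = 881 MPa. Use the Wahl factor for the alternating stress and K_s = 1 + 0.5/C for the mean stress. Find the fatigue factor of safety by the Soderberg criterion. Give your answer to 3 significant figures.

C = D/d = 48.0/9.8 = 4.8980; K_W = (4C−1)/(4C−4)+0.615/C = 1.3180; K_s = 1+0.5/C = 1.1021
F_a = (F_max−F_min)/2 = 669.5 N; F_m = (F_max+F_min)/2 = 820.5 N
τ_a = K_W·8F_aD/(πd³) = 1.3180 × 86.947 = 114.59 MPa
τ_m = K_s·8F_mD/(πd³) = 1.1021 × 106.56 = 117.43 MPa
Soderberg: 1/n_f = τ_a/S_se + τ_m/S_sy = 114.59/493 + 117.43/881 = 0.23244 + 0.13330 = 0.36574
n_f = 1/0.36574 = 2.734

2.73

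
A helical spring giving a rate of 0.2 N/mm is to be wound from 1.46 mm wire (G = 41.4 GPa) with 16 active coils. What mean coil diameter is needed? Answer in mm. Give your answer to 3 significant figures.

D = (Gd⁴/(8N_a·k))^(1/3) = (41.4×10³·1.46⁴/(8·16·0.2))^(1/3)
  = (7348.04)^(1/3) = 19.4412 mm

19.4 mm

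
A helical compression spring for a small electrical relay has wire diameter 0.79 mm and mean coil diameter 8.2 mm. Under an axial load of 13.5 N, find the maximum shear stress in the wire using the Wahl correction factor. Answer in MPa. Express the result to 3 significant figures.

Spring index C = D/d = 8.2/0.79 = 10.3797
K_W = (4C−1)/(4C−4) + 0.615/C = 40.519/37.519 + 0.0593 = 1.1392
τ₀ = 8FD/(πd³) = 8·13.5·8.2/(π·0.79³) = 885.6/1.5489 = 571.75 MPa
τ_max = K·τ₀ = 1.1392 × 571.75 = 651.34 MPa

651 MPa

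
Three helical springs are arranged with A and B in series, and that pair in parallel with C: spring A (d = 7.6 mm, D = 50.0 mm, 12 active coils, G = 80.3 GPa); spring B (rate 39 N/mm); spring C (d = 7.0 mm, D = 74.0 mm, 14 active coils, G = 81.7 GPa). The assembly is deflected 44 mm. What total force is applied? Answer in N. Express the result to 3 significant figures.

k_A = Gd⁴/(8D³N_a) = (80.3×10³)(7.6⁴)/(8·50.0³·12) = 22.325 N/mm
k_C = Gd⁴/(8D³N_a) = (81.7×10³)(7.0⁴)/(8·74.0³·14) = 4.3222 N/mm
Springs A,B series: k_AB = 1/(1/22.325+1/39) = 14.198 N/mm; parallel with C: k_eq = 14.198+4.3222 = 18.52 N/mm
F = k_eq·δ = 18.52·44 = 814.87 N

815 N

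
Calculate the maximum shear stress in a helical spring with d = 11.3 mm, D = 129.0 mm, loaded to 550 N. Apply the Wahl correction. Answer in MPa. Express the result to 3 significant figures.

141 MPa

Spring index C = D/d = 129.0/11.3 = 11.4159
K_W = (4C−1)/(4C−4) + 0.615/C = 44.664/41.664 + 0.0539 = 1.1259
τ₀ = 8FD/(πd³) = 8·550·129.0/(π·11.3³) = 567600/4533 = 125.22 MPa
τ_max = K·τ₀ = 1.1259 × 125.22 = 140.98 MPa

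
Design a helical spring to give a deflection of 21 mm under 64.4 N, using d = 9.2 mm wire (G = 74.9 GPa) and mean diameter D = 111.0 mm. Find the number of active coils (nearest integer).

Required rate k = F/δ = 64.4/21 = 3.0667 N/mm
N_a = Gd⁴/(8D³k) = (74.9×10³ × 9.2⁴)/(8 × 111.0³ × 3.0667)
    = 5.36578e+08 / 3.35525e+07 = 15.99 → 16 coils

16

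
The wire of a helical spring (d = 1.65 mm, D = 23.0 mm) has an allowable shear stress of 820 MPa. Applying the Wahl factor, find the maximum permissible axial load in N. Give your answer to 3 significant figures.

57.1 N

C = D/d = 23.0/1.65 = 13.9394
K_W = (4C−1)/(4C−4) + 0.615/C = 54.758/51.758 + 0.0441 = 1.1021
τ_max = K·8FD/(πd³) → F_max = τ_allow·πd³/(8DK)
F_max = 820·π·1.65³/(8·23.0·1.1021) = 11572/202.78 = 57.067 N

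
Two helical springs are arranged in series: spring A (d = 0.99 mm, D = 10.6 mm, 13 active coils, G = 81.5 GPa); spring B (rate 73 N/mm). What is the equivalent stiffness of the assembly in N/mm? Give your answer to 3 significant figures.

k_A = Gd⁴/(8D³N_a) = (81.5×10³)(0.99⁴)/(8·10.6³·13) = 0.63204 N/mm
Series: 1/k_eq = 1/0.63204 + 1/73 = 1.5959; k_eq = 0.62662 N/mm

0.627 N/mm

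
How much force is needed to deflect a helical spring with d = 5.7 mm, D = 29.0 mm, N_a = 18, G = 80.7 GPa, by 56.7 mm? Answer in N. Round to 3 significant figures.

1380 N

k = Gd⁴/(8D³N_a) = (80.7×10³)(5.7⁴)/(8·29.0³·18) = 24.256 N/mm
F = k·δ = 24.256 × 56.7 = 1375.3 N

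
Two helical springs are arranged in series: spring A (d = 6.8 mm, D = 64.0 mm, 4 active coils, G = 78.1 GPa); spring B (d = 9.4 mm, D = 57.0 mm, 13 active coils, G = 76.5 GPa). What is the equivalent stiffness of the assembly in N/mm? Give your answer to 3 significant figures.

k_A = Gd⁴/(8D³N_a) = (78.1×10³)(6.8⁴)/(8·64.0³·4) = 19.907 N/mm
k_B = Gd⁴/(8D³N_a) = (76.5×10³)(9.4⁴)/(8·57.0³·13) = 31.011 N/mm
Series: 1/k_eq = 1/19.907 + 1/31.011 = 0.082481; k_eq = 12.124 N/mm

12.1 N/mm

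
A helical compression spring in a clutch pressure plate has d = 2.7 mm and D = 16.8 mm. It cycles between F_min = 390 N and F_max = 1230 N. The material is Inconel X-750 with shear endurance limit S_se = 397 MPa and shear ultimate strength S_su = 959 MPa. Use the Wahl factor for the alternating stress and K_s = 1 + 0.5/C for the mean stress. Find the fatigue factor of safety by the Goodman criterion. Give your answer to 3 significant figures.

0.207

C = D/d = 16.8/2.7 = 6.2222; K_W = (4C−1)/(4C−4)+0.615/C = 1.2425; K_s = 1+0.5/C = 1.0804
F_a = (F_max−F_min)/2 = 420 N; F_m = (F_max+F_min)/2 = 810 N
τ_a = K_W·8F_aD/(πd³) = 1.2425 × 912.87 = 1134.2 MPa
τ_m = K_s·8F_mD/(πd³) = 1.0804 × 1760.5 = 1902 MPa
Goodman: 1/n_f = τ_a/S_se + τ_m/S_su = 1134.2/397 + 1902/959 = 2.85692 + 1.98332 = 4.8402
n_f = 1/4.8402 = 0.2066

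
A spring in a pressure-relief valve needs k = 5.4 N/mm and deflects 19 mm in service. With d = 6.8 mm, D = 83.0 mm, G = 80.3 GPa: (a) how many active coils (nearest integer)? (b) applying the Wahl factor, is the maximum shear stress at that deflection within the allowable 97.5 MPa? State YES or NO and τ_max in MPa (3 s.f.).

N_a = Gd⁴/(8D³k) = (80.3×10³)(6.8⁴)/(8·83.0³·5.4) = 6.951 → N_a = 7
Actual rate k = Gd⁴/(8D³·7) = 5.362 N/mm
Working load F = kδ = 5.362·19 = 101.88 N
C = 83.0/6.8 = 12.2059; K_W = (4C−1)/(4C−4)+0.615/C = 1.1173
τ_max = K_W·8FD/(πd³) = 1.1173·68.482 = 76.516 MPa
τ_max ≤ 97.5 MPa → acceptable

(a) 7 coils; (b) YES, τ_max = 76.5 MPa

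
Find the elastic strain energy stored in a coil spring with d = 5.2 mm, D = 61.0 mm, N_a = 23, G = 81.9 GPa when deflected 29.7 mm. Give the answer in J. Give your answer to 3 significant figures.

k = Gd⁴/(8D³N_a) = (81.9×10³)(5.2⁴)/(8·61.0³·23) = 1.4338 N/mm
U = ½kδ² = 0.5 × 1.4338 × 29.7² = 632.37 N·mm = 0.63237 J

0.632 J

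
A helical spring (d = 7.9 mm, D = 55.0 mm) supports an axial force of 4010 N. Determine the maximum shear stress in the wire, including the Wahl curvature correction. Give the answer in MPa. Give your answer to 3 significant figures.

Spring index C = D/d = 55.0/7.9 = 6.9620
K_W = (4C−1)/(4C−4) + 0.615/C = 26.848/23.848 + 0.0883 = 1.2141
τ₀ = 8FD/(πd³) = 8·4010·55.0/(π·7.9³) = 1.7644e+06/1548.9 = 1139.1 MPa
τ_max = K·τ₀ = 1.2141 × 1139.1 = 1383 MPa

1380 MPa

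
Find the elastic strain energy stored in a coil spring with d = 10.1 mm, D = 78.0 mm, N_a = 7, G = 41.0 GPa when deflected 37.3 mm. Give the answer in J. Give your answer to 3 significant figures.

k = Gd⁴/(8D³N_a) = (41.0×10³)(10.1⁴)/(8·78.0³·7) = 16.055 N/mm
U = ½kδ² = 0.5 × 16.055 × 37.3² = 11168 N·mm = 11.168 J

11.2 J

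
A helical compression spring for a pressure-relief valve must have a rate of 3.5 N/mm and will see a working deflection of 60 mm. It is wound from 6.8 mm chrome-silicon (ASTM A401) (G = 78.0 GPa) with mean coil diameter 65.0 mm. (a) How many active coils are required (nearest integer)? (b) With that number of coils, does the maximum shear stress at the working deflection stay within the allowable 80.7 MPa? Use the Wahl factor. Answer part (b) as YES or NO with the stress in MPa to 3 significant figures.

N_a = Gd⁴/(8D³k) = (78.0×10³)(6.8⁴)/(8·65.0³·3.5) = 21.69 → N_a = 22
Actual rate k = Gd⁴/(8D³·22) = 3.4505 N/mm
Working load F = kδ = 3.4505·60 = 207.03 N
C = 65.0/6.8 = 9.5588; K_W = (4C−1)/(4C−4)+0.615/C = 1.1520
τ_max = K_W·8FD/(πd³) = 1.1520·108.98 = 125.54 MPa
τ_max > 80.7 MPa → exceeds allowable

(a) 22 coils; (b) NO, τ_max = 126 MPa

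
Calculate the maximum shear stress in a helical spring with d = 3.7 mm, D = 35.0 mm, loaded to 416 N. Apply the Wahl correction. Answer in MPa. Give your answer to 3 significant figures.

Spring index C = D/d = 35.0/3.7 = 9.4595
K_W = (4C−1)/(4C−4) + 0.615/C = 36.838/33.838 + 0.0650 = 1.1537
τ₀ = 8FD/(πd³) = 8·416·35.0/(π·3.7³) = 116480/159.13 = 731.98 MPa
τ_max = K·τ₀ = 1.1537 × 731.98 = 844.46 MPa

844 MPa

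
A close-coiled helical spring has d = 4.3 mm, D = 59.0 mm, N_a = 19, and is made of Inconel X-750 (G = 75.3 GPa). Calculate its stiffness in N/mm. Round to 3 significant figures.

0.825 N/mm

k = Gd⁴/(8D³N_a) = (75.3×10³ × 4.3⁴) / (8 × 59.0³ × 19)
  = 2.57436e+07 / 3.12176e+07 = 0.82465 N/mm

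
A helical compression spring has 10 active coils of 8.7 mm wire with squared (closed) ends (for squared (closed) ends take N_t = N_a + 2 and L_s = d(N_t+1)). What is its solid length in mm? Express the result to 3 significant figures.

squared (closed) ends: N_t = N_a + 2 = 10 + 2 = 12
L_s = d·(N_t+1) = 8.7 × 13 = 113.1 mm

113 mm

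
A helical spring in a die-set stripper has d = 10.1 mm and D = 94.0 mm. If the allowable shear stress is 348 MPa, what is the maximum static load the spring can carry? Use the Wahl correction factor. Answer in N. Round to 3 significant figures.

C = D/d = 94.0/10.1 = 9.3069
K_W = (4C−1)/(4C−4) + 0.615/C = 36.228/33.228 + 0.0661 = 1.1564
τ_max = K·8FD/(πd³) → F_max = τ_allow·πd³/(8DK)
F_max = 348·π·10.1³/(8·94.0·1.1564) = 1.1264e+06/869.59 = 1295.3 N

1300 N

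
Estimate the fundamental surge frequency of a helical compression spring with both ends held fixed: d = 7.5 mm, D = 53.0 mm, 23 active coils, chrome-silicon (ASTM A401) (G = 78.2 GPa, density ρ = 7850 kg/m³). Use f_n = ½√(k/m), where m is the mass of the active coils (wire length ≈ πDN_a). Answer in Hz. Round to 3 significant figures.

41.2 Hz

k = Gd⁴/(8D³N_a) = (78.2×10³)(7.5⁴)/(8·53.0³·23) = 9.0325 N/mm = 9032.5 N/m
Wire length L = πDN_a = π·53.0·23 = 3829.6 mm
m = ρ·(πd²/4)·L = 7850 × 44.179×10⁻⁶ m² × 3.8296 m = 1.3281 kg
f_n = ½√(k/m) = 0.5·√(9032.5/1.3281) = 0.5·√(6801) = 41.234 Hz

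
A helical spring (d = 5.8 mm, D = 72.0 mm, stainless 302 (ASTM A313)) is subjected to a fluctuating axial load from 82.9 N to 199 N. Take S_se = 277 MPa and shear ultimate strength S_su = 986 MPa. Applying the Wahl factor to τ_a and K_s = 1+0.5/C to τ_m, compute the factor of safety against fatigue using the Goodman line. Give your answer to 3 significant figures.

2.78

C = D/d = 72.0/5.8 = 12.4138; K_W = (4C−1)/(4C−4)+0.615/C = 1.1153; K_s = 1+0.5/C = 1.0403
F_a = (F_max−F_min)/2 = 58.05 N; F_m = (F_max+F_min)/2 = 140.95 N
τ_a = K_W·8F_aD/(πd³) = 1.1153 × 54.55 = 60.836 MPa
τ_m = K_s·8F_mD/(πd³) = 1.0403 × 132.45 = 137.79 MPa
Goodman: 1/n_f = τ_a/S_se + τ_m/S_su = 60.836/277 + 137.79/986 = 0.21963 + 0.13974 = 0.35937
n_f = 1/0.35937 = 2.783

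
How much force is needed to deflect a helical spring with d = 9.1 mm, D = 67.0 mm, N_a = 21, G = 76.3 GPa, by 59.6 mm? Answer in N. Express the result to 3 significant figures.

617 N

k = Gd⁴/(8D³N_a) = (76.3×10³)(9.1⁴)/(8·67.0³·21) = 10.355 N/mm
F = k·δ = 10.355 × 59.6 = 617.17 N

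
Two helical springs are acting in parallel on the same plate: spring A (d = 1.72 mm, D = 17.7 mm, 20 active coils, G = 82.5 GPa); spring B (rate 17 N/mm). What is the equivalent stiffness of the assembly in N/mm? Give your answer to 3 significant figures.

k_A = Gd⁴/(8D³N_a) = (82.5×10³)(1.72⁴)/(8·17.7³·20) = 0.81382 N/mm
Parallel: k_eq = 0.81382 + 17 = 17.814 N/mm

17.8 N/mm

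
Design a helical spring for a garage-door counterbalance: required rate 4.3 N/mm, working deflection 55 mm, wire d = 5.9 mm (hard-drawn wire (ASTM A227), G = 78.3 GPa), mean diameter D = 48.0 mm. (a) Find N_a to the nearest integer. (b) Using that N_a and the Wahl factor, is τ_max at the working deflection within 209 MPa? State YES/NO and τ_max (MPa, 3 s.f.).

(a) 25 coils; (b) YES, τ_max = 166 MPa

N_a = Gd⁴/(8D³k) = (78.3×10³)(5.9⁴)/(8·48.0³·4.3) = 24.94 → N_a = 25
Actual rate k = Gd⁴/(8D³·25) = 4.2896 N/mm
Working load F = kδ = 4.2896·55 = 235.93 N
C = 48.0/5.9 = 8.1356; K_W = (4C−1)/(4C−4)+0.615/C = 1.1807
τ_max = K_W·8FD/(πd³) = 1.1807·140.41 = 165.78 MPa
τ_max ≤ 209 MPa → acceptable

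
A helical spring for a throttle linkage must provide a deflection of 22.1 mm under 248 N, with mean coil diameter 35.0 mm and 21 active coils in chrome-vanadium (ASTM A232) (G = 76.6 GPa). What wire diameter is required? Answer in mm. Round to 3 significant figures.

Required rate k = F/δ = 248/22.1 = 11.222 N/mm
d = (8D³N_a·k / G)^(1/4) = (8·35.0³·21·11.222 / (76.6×10³))^0.25
  = (1055.2)^0.25 = 5.6995 mm

5.70 mm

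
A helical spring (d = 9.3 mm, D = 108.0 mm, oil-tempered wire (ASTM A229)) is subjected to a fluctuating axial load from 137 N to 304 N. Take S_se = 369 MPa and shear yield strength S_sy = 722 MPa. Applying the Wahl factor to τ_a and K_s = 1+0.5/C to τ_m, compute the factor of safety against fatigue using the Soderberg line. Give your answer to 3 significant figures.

C = D/d = 108.0/9.3 = 11.6129; K_W = (4C−1)/(4C−4)+0.615/C = 1.1236; K_s = 1+0.5/C = 1.0431
F_a = (F_max−F_min)/2 = 83.5 N; F_m = (F_max+F_min)/2 = 220.5 N
τ_a = K_W·8F_aD/(πd³) = 1.1236 × 28.55 = 32.079 MPa
τ_m = K_s·8F_mD/(πd³) = 1.0431 × 75.392 = 78.638 MPa
Soderberg: 1/n_f = τ_a/S_se + τ_m/S_sy = 32.079/369 + 78.638/722 = 0.08694 + 0.10892 = 0.19585
n_f = 1/0.19585 = 5.106

5.11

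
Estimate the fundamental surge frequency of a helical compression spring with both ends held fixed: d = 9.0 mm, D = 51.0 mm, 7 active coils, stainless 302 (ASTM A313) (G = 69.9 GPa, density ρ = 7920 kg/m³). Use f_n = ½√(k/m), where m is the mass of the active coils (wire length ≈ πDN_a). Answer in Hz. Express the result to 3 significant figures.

165 Hz

k = Gd⁴/(8D³N_a) = (69.9×10³)(9.0⁴)/(8·51.0³·7) = 61.737 N/mm = 61737 N/m
Wire length L = πDN_a = π·51.0·7 = 1121.5 mm
m = ρ·(πd²/4)·L = 7920 × 63.617×10⁻⁶ m² × 1.1215 m = 0.56509 kg
f_n = ½√(k/m) = 0.5·√(61737/0.56509) = 0.5·√(1.0925e+05) = 165.27 Hz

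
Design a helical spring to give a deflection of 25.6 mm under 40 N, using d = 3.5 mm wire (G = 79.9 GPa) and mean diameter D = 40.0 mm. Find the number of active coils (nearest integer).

Required rate k = F/δ = 40/25.6 = 1.5625 N/mm
N_a = Gd⁴/(8D³k) = (79.9×10³ × 3.5⁴)/(8 × 40.0³ × 1.5625)
    = 1.199e+07 / 800000 = 14.99 → 15 coils

15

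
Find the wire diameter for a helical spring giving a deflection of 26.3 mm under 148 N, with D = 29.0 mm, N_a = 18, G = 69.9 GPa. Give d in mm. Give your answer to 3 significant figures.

4.10 mm

Required rate k = F/δ = 148/26.3 = 5.6274 N/mm
d = (8D³N_a·k / G)^(1/4) = (8·29.0³·18·5.6274 / (69.9×10³))^0.25
  = (282.74)^0.25 = 4.1006 mm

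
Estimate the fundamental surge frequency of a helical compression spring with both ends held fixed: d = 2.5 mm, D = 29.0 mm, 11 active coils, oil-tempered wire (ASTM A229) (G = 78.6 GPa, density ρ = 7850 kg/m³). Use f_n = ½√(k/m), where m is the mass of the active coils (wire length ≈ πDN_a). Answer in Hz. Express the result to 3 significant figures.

k = Gd⁴/(8D³N_a) = (78.6×10³)(2.5⁴)/(8·29.0³·11) = 1.4306 N/mm = 1430.6 N/m
Wire length L = πDN_a = π·29.0·11 = 1002.2 mm
m = ρ·(πd²/4)·L = 7850 × 4.9087×10⁻⁶ m² × 1.0022 m = 0.038617 kg
f_n = ½√(k/m) = 0.5·√(1430.6/0.038617) = 0.5·√(37045) = 96.235 Hz

96.2 Hz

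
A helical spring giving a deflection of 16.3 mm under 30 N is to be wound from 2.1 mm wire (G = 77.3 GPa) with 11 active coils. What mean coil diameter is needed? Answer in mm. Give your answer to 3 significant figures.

Required rate k = F/δ = 30/16.3 = 1.8405 N/mm
D = (Gd⁴/(8N_a·k))^(1/3) = (77.3×10³·2.1⁴/(8·11·1.8405))^(1/3)
  = (9281.97)^(1/3) = 21.0158 mm

21.0 mm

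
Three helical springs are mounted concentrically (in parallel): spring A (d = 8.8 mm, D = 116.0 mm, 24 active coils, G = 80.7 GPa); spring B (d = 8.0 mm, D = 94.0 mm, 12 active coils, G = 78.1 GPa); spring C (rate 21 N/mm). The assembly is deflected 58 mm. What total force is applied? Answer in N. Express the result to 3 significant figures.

1540 N

k_A = Gd⁴/(8D³N_a) = (80.7×10³)(8.8⁴)/(8·116.0³·24) = 1.6148 N/mm
k_B = Gd⁴/(8D³N_a) = (78.1×10³)(8.0⁴)/(8·94.0³·12) = 4.012 N/mm
Parallel: k_eq = 1.6148 + 4.012 + 21 = 26.627 N/mm
F = k_eq·δ = 26.627·58 = 1544.4 N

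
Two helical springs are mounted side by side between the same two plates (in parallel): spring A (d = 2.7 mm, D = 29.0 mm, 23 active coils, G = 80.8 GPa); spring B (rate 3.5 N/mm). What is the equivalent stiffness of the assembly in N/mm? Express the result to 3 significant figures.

4.46 N/mm

k_A = Gd⁴/(8D³N_a) = (80.8×10³)(2.7⁴)/(8·29.0³·23) = 0.95687 N/mm
Parallel: k_eq = 0.95687 + 3.5 = 4.4569 N/mm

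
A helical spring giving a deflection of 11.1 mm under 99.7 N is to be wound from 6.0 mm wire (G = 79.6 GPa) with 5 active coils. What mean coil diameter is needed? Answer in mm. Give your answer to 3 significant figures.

66.0 mm

Required rate k = F/δ = 99.7/11.1 = 8.982 N/mm
D = (Gd⁴/(8N_a·k))^(1/3) = (79.6×10³·6.0⁴/(8·5·8.982))^(1/3)
  = (287135)^(1/3) = 65.9724 mm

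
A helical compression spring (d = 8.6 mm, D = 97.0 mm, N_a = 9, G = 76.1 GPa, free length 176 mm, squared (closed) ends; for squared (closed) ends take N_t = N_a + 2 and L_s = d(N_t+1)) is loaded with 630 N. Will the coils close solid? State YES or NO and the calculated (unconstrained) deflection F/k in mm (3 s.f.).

k = Gd⁴/(8D³N_a) = (76.1×10³)(8.6⁴)/(8·97.0³·9) = 6.3348 N/mm
N_t = 11; L_s = 8.6·12 = 103.2 mm; δ_solid = L₀ − L_s = 176 − 103.2 = 72.8 mm
δ = F/k = 630/6.3348 = 99.451 mm
δ ≥ δ_solid → spring goes solid

YES, δ = 99.5 mm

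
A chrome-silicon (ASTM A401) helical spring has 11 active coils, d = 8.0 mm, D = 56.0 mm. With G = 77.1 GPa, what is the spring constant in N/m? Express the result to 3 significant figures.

k = Gd⁴/(8D³N_a) = (77.1×10³ × 8.0⁴) / (8 × 56.0³ × 11)
  = 3.15802e+08 / 1.54542e+07 = 20.435 N/mm = 20435 N/m

20400 N/m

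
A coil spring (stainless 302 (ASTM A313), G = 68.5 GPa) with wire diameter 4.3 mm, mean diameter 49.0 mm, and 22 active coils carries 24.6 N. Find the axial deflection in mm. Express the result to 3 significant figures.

k = Gd⁴/(8D³N_a) = (68.5×10³)(4.3⁴)/(8·49.0³·22) = 1.131 N/mm
δ = F/k = 24.6 / 1.131 = 21.751 mm

21.8 mm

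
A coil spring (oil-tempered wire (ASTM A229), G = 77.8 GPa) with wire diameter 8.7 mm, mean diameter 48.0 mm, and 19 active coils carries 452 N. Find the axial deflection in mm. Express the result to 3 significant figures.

k = Gd⁴/(8D³N_a) = (77.8×10³)(8.7⁴)/(8·48.0³·19) = 26.515 N/mm
δ = F/k = 452 / 26.515 = 17.047 mm

17.0 mm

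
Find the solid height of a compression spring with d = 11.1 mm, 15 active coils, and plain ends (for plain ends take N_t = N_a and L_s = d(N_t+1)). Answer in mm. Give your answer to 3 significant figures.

178 mm

plain ends: N_t = N_a = 15
L_s = d·(N_t+1) = 11.1 × 16 = 177.6 mm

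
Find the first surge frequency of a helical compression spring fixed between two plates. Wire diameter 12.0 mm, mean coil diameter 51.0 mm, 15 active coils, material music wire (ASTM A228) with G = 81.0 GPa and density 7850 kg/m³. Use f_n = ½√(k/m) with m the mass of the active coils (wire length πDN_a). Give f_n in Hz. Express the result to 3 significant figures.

k = Gd⁴/(8D³N_a) = (81.0×10³)(12.0⁴)/(8·51.0³·15) = 105.52 N/mm = 1.0552e+05 N/m
Wire length L = πDN_a = π·51.0·15 = 2403.3 mm
m = ρ·(πd²/4)·L = 7850 × 113.1×10⁻⁶ m² × 2.4033 m = 2.1337 kg
f_n = ½√(k/m) = 0.5·√(1.0552e+05/2.1337) = 0.5·√(49452) = 111.19 Hz

111 Hz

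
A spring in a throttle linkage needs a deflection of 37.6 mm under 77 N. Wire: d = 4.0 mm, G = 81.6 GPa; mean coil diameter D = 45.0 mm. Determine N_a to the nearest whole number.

14

Required rate k = F/δ = 77/37.6 = 2.0479 N/mm
N_a = Gd⁴/(8D³k) = (81.6×10³ × 4.0⁴)/(8 × 45.0³ × 2.0479)
    = 2.08896e+07 / 1.4929e+06 = 13.99 → 14 coils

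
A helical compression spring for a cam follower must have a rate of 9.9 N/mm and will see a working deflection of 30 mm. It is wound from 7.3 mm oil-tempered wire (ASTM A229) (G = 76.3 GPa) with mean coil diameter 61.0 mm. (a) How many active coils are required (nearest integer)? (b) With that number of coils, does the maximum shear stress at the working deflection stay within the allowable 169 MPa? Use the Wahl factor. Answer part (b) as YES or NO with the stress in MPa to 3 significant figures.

N_a = Gd⁴/(8D³k) = (76.3×10³)(7.3⁴)/(8·61.0³·9.9) = 12.05 → N_a = 12
Actual rate k = Gd⁴/(8D³·12) = 9.9439 N/mm
Working load F = kδ = 9.9439·30 = 298.32 N
C = 61.0/7.3 = 8.3562; K_W = (4C−1)/(4C−4)+0.615/C = 1.1756
τ_max = K_W·8FD/(πd³) = 1.1756·119.12 = 140.03 MPa
τ_max ≤ 169 MPa → acceptable

(a) 12 coils; (b) YES, τ_max = 140 MPa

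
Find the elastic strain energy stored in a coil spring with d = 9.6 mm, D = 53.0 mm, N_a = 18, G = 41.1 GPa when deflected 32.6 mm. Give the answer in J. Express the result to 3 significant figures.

k = Gd⁴/(8D³N_a) = (41.1×10³)(9.6⁴)/(8·53.0³·18) = 16.283 N/mm
U = ½kδ² = 0.5 × 16.283 × 32.6² = 8652.5 N·mm = 8.6525 J

8.65 J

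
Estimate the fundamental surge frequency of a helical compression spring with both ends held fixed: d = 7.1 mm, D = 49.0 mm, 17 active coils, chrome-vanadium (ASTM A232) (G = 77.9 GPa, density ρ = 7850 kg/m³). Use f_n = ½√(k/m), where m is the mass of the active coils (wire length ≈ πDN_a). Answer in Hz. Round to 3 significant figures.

k = Gd⁴/(8D³N_a) = (77.9×10³)(7.1⁴)/(8·49.0³·17) = 12.372 N/mm = 12372 N/m
Wire length L = πDN_a = π·49.0·17 = 2616.9 mm
m = ρ·(πd²/4)·L = 7850 × 39.592×10⁻⁶ m² × 2.6169 m = 0.81334 kg
f_n = ½√(k/m) = 0.5·√(12372/0.81334) = 0.5·√(15212) = 61.667 Hz

61.7 Hz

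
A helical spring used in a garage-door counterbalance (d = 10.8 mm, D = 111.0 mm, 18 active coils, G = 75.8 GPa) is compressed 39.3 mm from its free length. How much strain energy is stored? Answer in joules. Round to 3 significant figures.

k = Gd⁴/(8D³N_a) = (75.8×10³)(10.8⁴)/(8·111.0³·18) = 5.2364 N/mm
U = ½kδ² = 0.5 × 5.2364 × 39.3² = 4043.8 N·mm = 4.0438 J

4.04 J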